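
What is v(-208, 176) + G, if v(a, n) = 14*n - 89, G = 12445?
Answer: 14820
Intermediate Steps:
v(a, n) = -89 + 14*n
v(-208, 176) + G = (-89 + 14*176) + 12445 = (-89 + 2464) + 12445 = 2375 + 12445 = 14820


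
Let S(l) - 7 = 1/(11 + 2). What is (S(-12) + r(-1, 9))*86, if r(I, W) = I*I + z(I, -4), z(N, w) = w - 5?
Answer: -1032/13 ≈ -79.385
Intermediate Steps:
z(N, w) = -5 + w
S(l) = 92/13 (S(l) = 7 + 1/(11 + 2) = 7 + 1/13 = 92/13)
r(I, W) = -9 + I**2 (r(I, W) = I*I + (-5 - 4) = I**2 - 9 = -9 + I**2)
(S(-12) + r(-1, 9))*86 = (92/13 + (-9 + (-1)**2))*86 = (92/13 + (-9 + 1))*86 = (92/13 - 8)*86 = -12/13*86 = -1032/13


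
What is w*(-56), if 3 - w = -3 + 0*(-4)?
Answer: -336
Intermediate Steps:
w = 6 (w = 3 - (-3 + 0*(-4)) = 3 - (-3 + 0) = 3 - 1*(-3) = 3 + 3 = 6)
w*(-56) = 6*(-56) = -336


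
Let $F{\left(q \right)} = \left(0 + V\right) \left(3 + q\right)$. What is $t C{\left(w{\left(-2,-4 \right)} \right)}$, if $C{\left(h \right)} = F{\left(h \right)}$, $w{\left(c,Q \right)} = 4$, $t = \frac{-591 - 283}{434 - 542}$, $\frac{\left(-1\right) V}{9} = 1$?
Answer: $- \frac{3059}{6} \approx -509.83$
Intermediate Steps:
$V = -9$ ($V = \left(-9\right) 1 = -9$)
$t = \frac{437}{54}$ ($t = - \frac{874}{-108} = \left(-874\right) \left(- \frac{1}{108}\right) = \frac{437}{54} \approx 8.0926$)
$F{\left(q \right)} = -27 - 9 q$ ($F{\left(q \right)} = \left(0 - 9\right) \left(3 + q\right) = - 9 \left(3 + q\right) = -27 - 9 q$)
$C{\left(h \right)} = -27 - 9 h$
$t C{\left(w{\left(-2,-4 \right)} \right)} = \frac{437 \left(-27 - 36\right)}{54} = \frac{437}{54} \left(-63\right) = - \frac{3059}{6}$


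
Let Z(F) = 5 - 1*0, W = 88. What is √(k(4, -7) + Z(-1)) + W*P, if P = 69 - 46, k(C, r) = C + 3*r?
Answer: 2024 + 2*I*√3 ≈ 2024.0 + 3.4641*I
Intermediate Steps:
P = 23
Z(F) = 5 (Z(F) = 5 + 0 = 5)
√(k(4, -7) + Z(-1)) + W*P = √((4 + 3*(-7)) + 5) + 88*23 = √((4 - 21) + 5) + 2024 = √(-17 + 5) + 2024 = √(-12) + 2024 = 2*I*√3 + 2024 = 2024 + 2*I*√3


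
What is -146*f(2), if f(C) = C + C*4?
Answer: -1460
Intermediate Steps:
f(C) = 5*C (f(C) = C + 4*C = 5*C)
-146*f(2) = -730*2 = -146*10 = -1460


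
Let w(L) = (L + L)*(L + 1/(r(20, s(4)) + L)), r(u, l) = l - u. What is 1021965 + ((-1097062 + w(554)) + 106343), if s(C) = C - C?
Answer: 172236380/267 ≈ 6.4508e+5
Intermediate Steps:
s(C) = 0
w(L) = 2*L*(L + 1/(-20 + L)) (w(L) = (L + L)*(L + 1/((0 - 1*20) + L)) = (2*L)*(L + 1/((0 - 20) + L)) = (2*L)*(L + 1/(-20 + L)) = 2*L*(L + 1/(-20 + L)))
1021965 + ((-1097062 + w(554)) + 106343) = 1021965 + ((-1097062 + 2*554*(1 + 554² - 20*554)/(-20 + 554)) + 106343) = 1021965 + ((-1097062 + 2*554*(1 + 306916 - 11080)/534) + 106343) = 1021965 + ((-1097062 + 2*554*(1/534)*295837) + 106343) = 1021965 + ((-1097062 + 163893698/267) + 106343) = 1021965 + (-129021856/267 + 106343) = 1021965 - 100628275/267 = 172236380/267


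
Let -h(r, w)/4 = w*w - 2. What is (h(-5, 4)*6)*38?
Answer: -12768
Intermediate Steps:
h(r, w) = 8 - 4*w² (h(r, w) = -4*(w*w - 2) = -4*(w² - 2) = -4*(-2 + w²) = 8 - 4*w²)
(h(-5, 4)*6)*38 = ((8 - 4*4²)*6)*38 = ((8 - 4*16)*6)*38 = ((8 - 64)*6)*38 = -56*6*38 = -336*38 = -12768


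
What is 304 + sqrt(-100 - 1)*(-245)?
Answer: 304 - 245*I*sqrt(101) ≈ 304.0 - 2462.2*I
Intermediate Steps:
304 + sqrt(-100 - 1)*(-245) = 304 + sqrt(-101)*(-245) = 304 + (I*sqrt(101))*(-245) = 304 - 245*I*sqrt(101)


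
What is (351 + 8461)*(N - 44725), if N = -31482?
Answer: -671536084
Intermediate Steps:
(351 + 8461)*(N - 44725) = (351 + 8461)*(-31482 - 44725) = 8812*(-76207) = -671536084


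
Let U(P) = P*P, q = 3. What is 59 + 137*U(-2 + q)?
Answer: 196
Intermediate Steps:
U(P) = P²
59 + 137*U(-2 + q) = 59 + 137*(-2 + 3)² = 59 + 137*1² = 59 + 137*1 = 59 + 137 = 196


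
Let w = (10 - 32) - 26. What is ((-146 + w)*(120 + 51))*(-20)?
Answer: 663480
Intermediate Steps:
w = -48 (w = -22 - 26 = -48)
((-146 + w)*(120 + 51))*(-20) = ((-146 - 48)*(120 + 51))*(-20) = -194*171*(-20) = -33174*(-20) = 663480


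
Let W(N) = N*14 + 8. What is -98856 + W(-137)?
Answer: -100766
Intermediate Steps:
W(N) = 8 + 14*N (W(N) = 14*N + 8 = 8 + 14*N)
-98856 + W(-137) = -98856 + (8 + 14*(-137)) = -98856 + (8 - 1918) = -98856 - 1910 = -100766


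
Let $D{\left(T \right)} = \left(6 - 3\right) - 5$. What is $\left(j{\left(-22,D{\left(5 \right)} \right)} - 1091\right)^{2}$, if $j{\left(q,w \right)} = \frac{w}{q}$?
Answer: $\frac{144000000}{121} \approx 1.1901 \cdot 10^{6}$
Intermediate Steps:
$D{\left(T \right)} = -2$ ($D{\left(T \right)} = 3 - 5 = -2$)
$\left(j{\left(-22,D{\left(5 \right)} \right)} - 1091\right)^{2} = \left(- \frac{2}{-22} - 1091\right)^{2} = \left(\left(-2\right) \left(- \frac{1}{22}\right) - 1091\right)^{2} = \left(\frac{1}{11} - 1091\right)^{2} = \left(- \frac{12000}{11}\right)^{2} = \frac{144000000}{121}$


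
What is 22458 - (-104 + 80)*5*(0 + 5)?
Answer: 23058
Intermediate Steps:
22458 - (-104 + 80)*5*(0 + 5) = 22458 - (-24)*5*5 = 22458 - (-24)*25 = 22458 - 1*(-600) = 22458 + 600 = 23058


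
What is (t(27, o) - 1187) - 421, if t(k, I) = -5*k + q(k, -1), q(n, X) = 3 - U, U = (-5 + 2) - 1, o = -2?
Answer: -1736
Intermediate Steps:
U = -4 (U = -3 - 1 = -4)
q(n, X) = 7 (q(n, X) = 3 - 1*(-4) = 3 + 4 = 7)
t(k, I) = 7 - 5*k (t(k, I) = -5*k + 7 = 7 - 5*k)
(t(27, o) - 1187) - 421 = ((7 - 5*27) - 1187) - 421 = ((7 - 135) - 1187) - 421 = (-128 - 1187) - 421 = -1315 - 421 = -1736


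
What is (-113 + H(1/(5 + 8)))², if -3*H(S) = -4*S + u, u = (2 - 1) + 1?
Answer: 19616041/1521 ≈ 12897.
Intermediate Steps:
u = 2 (u = 1 + 1 = 2)
H(S) = -⅔ + 4*S/3 (H(S) = -(-4*S + 2)/3 = -(2 - 4*S)/3 = -⅔ + 4*S/3)
(-113 + H(1/(5 + 8)))² = (-113 + (-⅔ + 4/(3*(5 + 8))))² = (-113 + (-⅔ + (4/3)/13))² = (-113 + (-⅔ + (4/3)*(1/13)))² = (-113 + (-⅔ + 4/39))² = (-113 - 22/39)² = (-4429/39)² = 19616041/1521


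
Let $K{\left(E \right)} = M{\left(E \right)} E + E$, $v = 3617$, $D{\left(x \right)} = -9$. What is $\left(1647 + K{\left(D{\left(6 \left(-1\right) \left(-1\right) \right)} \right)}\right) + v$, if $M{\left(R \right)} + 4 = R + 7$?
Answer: $5309$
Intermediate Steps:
$M{\left(R \right)} = 3 + R$ ($M{\left(R \right)} = -4 + \left(R + 7\right) = -4 + \left(7 + R\right) = 3 + R$)
$K{\left(E \right)} = E + E \left(3 + E\right)$ ($K{\left(E \right)} = \left(3 + E\right) E + E = E \left(3 + E\right) + E = E + E \left(3 + E\right)$)
$\left(1647 + K{\left(D{\left(6 \left(-1\right) \left(-1\right) \right)} \right)}\right) + v = \left(1647 - 9 \left(4 - 9\right)\right) + 3617 = \left(1647 - -45\right) + 3617 = \left(1647 + 45\right) + 3617 = 1692 + 3617 = 5309$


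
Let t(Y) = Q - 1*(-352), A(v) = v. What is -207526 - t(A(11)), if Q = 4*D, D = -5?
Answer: -207858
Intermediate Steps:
Q = -20 (Q = 4*(-5) = -20)
t(Y) = 332 (t(Y) = -20 - 1*(-352) = -20 + 352 = 332)
-207526 - t(A(11)) = -207526 - 1*332 = -207526 - 332 = -207858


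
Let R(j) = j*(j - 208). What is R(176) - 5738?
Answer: -11370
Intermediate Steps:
R(j) = j*(-208 + j)
R(176) - 5738 = 176*(-208 + 176) - 5738 = 176*(-32) - 5738 = -5632 - 5738 = -11370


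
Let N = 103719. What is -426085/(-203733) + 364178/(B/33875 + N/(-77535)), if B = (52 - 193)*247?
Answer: -6495686054646180760/42198486722127 ≈ -1.5393e+5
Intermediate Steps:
B = -34827 (B = -141*247 = -34827)
-426085/(-203733) + 364178/(B/33875 + N/(-77535)) = -426085/(-203733) + 364178/(-34827/33875 + 103719/(-77535)) = -426085*(-1/203733) + 364178/(-34827*1/33875 + 103719*(-1/77535)) = 426085/203733 + 364178/(-34827/33875 - 34573/25845) = 426085/203733 + 364178/(-414252838/175099875) = 426085/203733 + 364178*(-175099875/414252838) = 426085/203733 - 31883761138875/207126419 = -6495686054646180760/42198486722127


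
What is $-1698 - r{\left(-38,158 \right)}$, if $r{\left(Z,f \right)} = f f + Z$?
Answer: $-26624$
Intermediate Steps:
$r{\left(Z,f \right)} = Z + f^{2}$ ($r{\left(Z,f \right)} = f^{2} + Z = Z + f^{2}$)
$-1698 - r{\left(-38,158 \right)} = -1698 - \left(-38 + 158^{2}\right) = -1698 - \left(-38 + 24964\right) = -1698 - 24926 = -26624$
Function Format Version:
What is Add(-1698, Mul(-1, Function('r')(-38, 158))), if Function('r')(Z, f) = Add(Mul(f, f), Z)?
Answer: -26624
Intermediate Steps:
Function('r')(Z, f) = Add(Z, Pow(f, 2)) (Function('r')(Z, f) = Add(Pow(f, 2), Z) = Add(Z, Pow(f, 2)))
Add(-1698, Mul(-1, Function('r')(-38, 158))) = Add(-1698, Mul(-1, Add(-38, Pow(158, 2)))) = Add(-1698, Mul(-1, Add(-38, 24964))) = Add(-1698, Mul(-1, 24926)) = Add(-1698, -24926) = -26624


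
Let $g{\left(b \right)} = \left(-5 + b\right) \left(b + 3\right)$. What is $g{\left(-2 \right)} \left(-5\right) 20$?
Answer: $700$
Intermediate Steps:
$g{\left(b \right)} = \left(-5 + b\right) \left(3 + b\right)$
$g{\left(-2 \right)} \left(-5\right) 20 = \left(-15 + \left(-2\right)^{2} - -4\right) \left(-5\right) 20 = \left(-15 + 4 + 4\right) \left(-5\right) 20 = \left(-7\right) \left(-5\right) 20 = 35 \cdot 20 = 700$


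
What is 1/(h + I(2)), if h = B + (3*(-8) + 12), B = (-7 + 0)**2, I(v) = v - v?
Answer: 1/37 ≈ 0.027027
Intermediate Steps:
I(v) = 0
B = 49 (B = (-7)**2 = 49)
h = 37 (h = 49 + (3*(-8) + 12) = 49 + (-24 + 12) = 49 - 12 = 37)
1/(h + I(2)) = 1/(37 + 0) = 1/37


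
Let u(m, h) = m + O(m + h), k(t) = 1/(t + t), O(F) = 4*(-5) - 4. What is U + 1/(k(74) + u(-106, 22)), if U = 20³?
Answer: 153911852/19239 ≈ 8000.0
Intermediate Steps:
U = 8000
O(F) = -24 (O(F) = -20 - 4 = -24)
k(t) = 1/(2*t)
u(m, h) = -24 + m (u(m, h) = m - 24 = -24 + m)
U + 1/(k(74) + u(-106, 22)) = 8000 + 1/((½)/74 + (-24 - 106)) = 8000 + 1/((½)*(1/74) - 130) = 8000 + 1/(1/148 - 130) = 8000 + 1/(-19239/148) = 8000 - 148/19239 = 153911852/19239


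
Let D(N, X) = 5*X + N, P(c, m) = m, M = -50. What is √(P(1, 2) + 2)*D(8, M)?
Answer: -484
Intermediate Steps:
D(N, X) = N + 5*X
√(P(1, 2) + 2)*D(8, M) = √(2 + 2)*(8 + 5*(-50)) = √4*(8 - 250) = 2*(-242) = -484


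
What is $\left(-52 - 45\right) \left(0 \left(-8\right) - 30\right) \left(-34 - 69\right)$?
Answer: $-299730$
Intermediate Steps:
$\left(-52 - 45\right) \left(0 \left(-8\right) - 30\right) \left(-34 - 69\right) = - 97 \left(0 - 30\right) \left(-103\right) = \left(-97\right) \left(-30\right) \left(-103\right) = 2910 \left(-103\right) = -299730$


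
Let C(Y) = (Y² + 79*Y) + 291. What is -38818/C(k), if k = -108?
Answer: -38818/3423 ≈ -11.340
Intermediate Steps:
C(Y) = 291 + Y² + 79*Y
-38818/C(k) = -38818/(291 + (-108)² + 79*(-108)) = -38818/(291 + 11664 - 8532) = -38818/3423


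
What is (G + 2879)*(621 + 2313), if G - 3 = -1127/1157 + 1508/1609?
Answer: 15741203631786/1861613 ≈ 8.4557e+6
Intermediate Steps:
G = 5516252/1861613 (G = 3 + (-1127/1157 + 1508/1609) = 3 - 68587/1861613 = 5516252/1861613 ≈ 2.9632)
(G + 2879)*(621 + 2313) = (5516252/1861613 + 2879)*(621 + 2313) = (5365100079/1861613)*2934 = 15741203631786/1861613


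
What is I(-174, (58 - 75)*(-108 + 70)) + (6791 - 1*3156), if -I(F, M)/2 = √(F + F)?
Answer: 3635 - 4*I*√87 ≈ 3635.0 - 37.31*I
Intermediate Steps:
I(F, M) = -2*√2*√F (I(F, M) = -2*√(F + F) = -2*√2*√F)
I(-174, (58 - 75)*(-108 + 70)) + (6791 - 1*3156) = -2*√2*√(-174) + (6791 - 1*3156) = -2*√2*I*√174 + (6791 - 3156) = -4*I*√87 + 3635 = 3635 - 4*I*√87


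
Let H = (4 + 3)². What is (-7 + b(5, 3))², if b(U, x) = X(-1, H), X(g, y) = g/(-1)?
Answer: 36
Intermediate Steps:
H = 49 (H = 7² = 49)
X(g, y) = -g (X(g, y) = g*(-1) = -g)
b(U, x) = 1 (b(U, x) = -1*(-1) = 1)
(-7 + b(5, 3))² = (-7 + 1)² = (-6)² = 36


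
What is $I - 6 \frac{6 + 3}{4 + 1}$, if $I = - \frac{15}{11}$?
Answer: $- \frac{669}{55} \approx -12.164$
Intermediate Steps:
$I = - \frac{15}{11}$ ($I = \left(-15\right) \frac{1}{11} = - \frac{15}{11} \approx -1.3636$)
$I - 6 \frac{6 + 3}{4 + 1} = - \frac{15}{11} - 6 \frac{6 + 3}{4 + 1} = - \frac{15}{11} - 6 \cdot \frac{9}{5} = - \frac{15}{11} - 6 \cdot 9 \cdot \frac{1}{5} = - \frac{15}{11} - \frac{54}{5} = - \frac{669}{55}$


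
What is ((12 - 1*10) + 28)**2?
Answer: 900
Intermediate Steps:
((12 - 1*10) + 28)**2 = ((12 - 10) + 28)**2 = (2 + 28)**2 = 30**2 = 900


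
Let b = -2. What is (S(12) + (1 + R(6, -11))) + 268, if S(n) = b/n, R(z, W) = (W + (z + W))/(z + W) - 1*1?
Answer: 8131/30 ≈ 271.03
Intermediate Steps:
R(z, W) = -1 + (z + 2*W)/(W + z) (R(z, W) = (W + (W + z))/(W + z) - 1 = (z + 2*W)/(W + z) - 1 = -1 + (z + 2*W)/(W + z))
S(n) = -2/n
(S(12) + (1 + R(6, -11))) + 268 = (-2/12 + (1 - 11/(-11 + 6))) + 268 = (-2*1/12 + (1 - 11/(-5))) + 268 = (-⅙ + (1 - 11*(-⅕))) + 268 = (-⅙ + (1 + 11/5)) + 268 = (-⅙ + 16/5) + 268 = 91/30 + 268 = 8131/30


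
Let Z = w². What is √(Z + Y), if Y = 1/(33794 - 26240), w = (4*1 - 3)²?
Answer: √57070470/7554 ≈ 1.0001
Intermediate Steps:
w = 1 (w = (4 - 3)² = 1² = 1)
Z = 1 (Z = 1² = 1)
Y = 1/7554 ≈ 0.00013238
√(Z + Y) = √(1 + 1/7554) = √(7555/7554) = √57070470/7554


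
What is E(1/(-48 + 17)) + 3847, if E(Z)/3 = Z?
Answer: 119254/31 ≈ 3846.9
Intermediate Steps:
E(Z) = 3*Z
E(1/(-48 + 17)) + 3847 = 3/(-48 + 17) + 3847 = 3/(-31) + 3847 = 3*(-1/31) + 3847 = -3/31 + 3847 = 119254/31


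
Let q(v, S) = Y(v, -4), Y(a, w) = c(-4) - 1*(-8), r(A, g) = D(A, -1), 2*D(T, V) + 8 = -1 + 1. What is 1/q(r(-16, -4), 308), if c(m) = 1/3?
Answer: 3/25 ≈ 0.12000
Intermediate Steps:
D(T, V) = -4 (D(T, V) = -4 + (-1 + 1)/2 = -4 + (1/2)*0 = -4 + 0 = -4)
r(A, g) = -4
c(m) = 1/3
Y(a, w) = 25/3 (Y(a, w) = 1/3 - 1*(-8) = 1/3 + 8 = 25/3)
q(v, S) = 25/3
1/q(r(-16, -4), 308) = 1/(25/3) = 3/25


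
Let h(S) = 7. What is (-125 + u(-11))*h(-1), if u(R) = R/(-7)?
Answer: -864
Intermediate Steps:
u(R) = -R/7 (u(R) = R*(-⅐) = -R/7)
(-125 + u(-11))*h(-1) = (-125 - ⅐*(-11))*7 = (-125 + 11/7)*7 = -864/7*7 = -864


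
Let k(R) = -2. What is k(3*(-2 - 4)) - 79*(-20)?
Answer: 1578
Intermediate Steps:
k(3*(-2 - 4)) - 79*(-20) = -2 - 79*(-20) = -2 + 1580 = 1578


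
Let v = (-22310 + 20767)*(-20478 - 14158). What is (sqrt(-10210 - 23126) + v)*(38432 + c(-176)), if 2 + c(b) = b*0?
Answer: 2053827863640 + 230580*I*sqrt(926) ≈ 2.0538e+12 + 7.0166e+6*I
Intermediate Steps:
c(b) = -2 (c(b) = -2 + b*0 = -2 + 0 = -2)
v = 53443348 (v = -1543*(-34636) = 53443348)
(sqrt(-10210 - 23126) + v)*(38432 + c(-176)) = (sqrt(-10210 - 23126) + 53443348)*(38432 - 2) = (sqrt(-33336) + 53443348)*38430 = (6*I*sqrt(926) + 53443348)*38430 = (53443348 + 6*I*sqrt(926))*38430 = 2053827863640 + 230580*I*sqrt(926)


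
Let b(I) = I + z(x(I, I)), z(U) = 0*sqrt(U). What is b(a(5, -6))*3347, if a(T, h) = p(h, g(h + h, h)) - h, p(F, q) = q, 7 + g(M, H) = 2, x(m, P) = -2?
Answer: 3347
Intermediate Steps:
z(U) = 0
g(M, H) = -5 (g(M, H) = -7 + 2 = -5)
a(T, h) = -5 - h
b(I) = I (b(I) = I + 0 = I)
b(a(5, -6))*3347 = (-5 - 1*(-6))*3347 = (-5 + 6)*3347 = 1*3347 = 3347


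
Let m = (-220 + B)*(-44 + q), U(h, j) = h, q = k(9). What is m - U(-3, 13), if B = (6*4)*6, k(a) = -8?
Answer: 3955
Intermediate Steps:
q = -8
B = 144 (B = 24*6 = 144)
m = 3952 (m = (-220 + 144)*(-44 - 8) = -76*(-52) = 3952)
m - U(-3, 13) = 3952 - 1*(-3) = 3952 + 3 = 3955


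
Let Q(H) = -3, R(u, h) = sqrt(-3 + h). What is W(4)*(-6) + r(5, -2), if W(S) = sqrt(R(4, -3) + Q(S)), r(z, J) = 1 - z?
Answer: -4 - 6*sqrt(-3 + I*sqrt(6)) ≈ -7.9641 - 11.123*I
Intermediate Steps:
W(S) = sqrt(-3 + I*sqrt(6)) (W(S) = sqrt(sqrt(-3 - 3) - 3) = sqrt(sqrt(-6) - 3) = sqrt(I*sqrt(6) - 3) = sqrt(-3 + I*sqrt(6)))
W(4)*(-6) + r(5, -2) = sqrt(-3 + I*sqrt(6))*(-6) + (1 - 1*5) = -6*sqrt(-3 + I*sqrt(6)) + (1 - 5) = -6*sqrt(-3 + I*sqrt(6)) - 4 = -4 - 6*sqrt(-3 + I*sqrt(6))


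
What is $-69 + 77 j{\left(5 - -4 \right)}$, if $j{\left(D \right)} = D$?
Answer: $624$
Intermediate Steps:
$-69 + 77 j{\left(5 - -4 \right)} = -69 + 77 \left(5 - -4\right) = -69 + 77 \left(5 + 4\right) = -69 + 77 \cdot 9 = -69 + 693 = 624$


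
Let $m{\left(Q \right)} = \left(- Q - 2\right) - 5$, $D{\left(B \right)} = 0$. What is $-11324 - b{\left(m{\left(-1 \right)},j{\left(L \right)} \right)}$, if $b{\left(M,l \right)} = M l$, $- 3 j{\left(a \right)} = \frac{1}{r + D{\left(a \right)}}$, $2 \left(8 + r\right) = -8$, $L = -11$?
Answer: $- \frac{67943}{6} \approx -11324.0$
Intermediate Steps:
$r = -12$ ($r = -8 + \frac{1}{2} \left(-8\right) = -8 - 4 = -12$)
$m{\left(Q \right)} = -7 - Q$ ($m{\left(Q \right)} = \left(-2 - Q\right) - 5 = -7 - Q$)
$j{\left(a \right)} = \frac{1}{36}$ ($j{\left(a \right)} = - \frac{1}{3 \left(-12 + 0\right)} = - \frac{1}{3 \left(-12\right)} = \left(- \frac{1}{3}\right) \left(- \frac{1}{12}\right) = \frac{1}{36}$)
$-11324 - b{\left(m{\left(-1 \right)},j{\left(L \right)} \right)} = -11324 - \left(-7 - -1\right) \frac{1}{36} = -11324 - \left(-7 + 1\right) \frac{1}{36} = -11324 - \left(-6\right) \frac{1}{36} = -11324 - - \frac{1}{6} = -11324 + \frac{1}{6} = - \frac{67943}{6}$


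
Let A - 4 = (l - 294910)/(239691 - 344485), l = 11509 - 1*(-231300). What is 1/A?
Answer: 104794/471277 ≈ 0.22236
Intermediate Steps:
l = 242809 (l = 11509 + 231300 = 242809)
A = 471277/104794 (A = 4 + (242809 - 294910)/(239691 - 344485) = 4 - 52101/(-104794) = 4 - 52101*(-1/104794) = 4 + 52101/104794 = 471277/104794 ≈ 4.4972)
1/A = 1/(471277/104794) = 104794/471277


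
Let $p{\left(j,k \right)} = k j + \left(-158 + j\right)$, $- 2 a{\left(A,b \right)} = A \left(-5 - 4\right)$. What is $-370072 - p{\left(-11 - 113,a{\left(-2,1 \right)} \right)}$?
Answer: $-370906$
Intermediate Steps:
$a{\left(A,b \right)} = \frac{9 A}{2}$ ($a{\left(A,b \right)} = - \frac{A \left(-5 - 4\right)}{2} = - \frac{A \left(-9\right)}{2} = - \frac{\left(-9\right) A}{2} = \frac{9 A}{2}$)
$p{\left(j,k \right)} = -158 + j + j k$ ($p{\left(j,k \right)} = j k + \left(-158 + j\right) = -158 + j + j k$)
$-370072 - p{\left(-11 - 113,a{\left(-2,1 \right)} \right)} = -370072 - \left(-158 - 124 + \left(-11 - 113\right) \frac{9}{2} \left(-2\right)\right) = -370072 - \left(-158 - 124 - -1116\right) = -370072 - \left(-158 - 124 + 1116\right) = -370072 - 834 = -370906$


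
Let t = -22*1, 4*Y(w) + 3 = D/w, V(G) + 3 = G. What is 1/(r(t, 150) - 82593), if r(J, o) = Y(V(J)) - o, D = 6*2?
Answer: -100/8274387 ≈ -1.2085e-5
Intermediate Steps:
D = 12
V(G) = -3 + G
Y(w) = -¾ + 3/w (Y(w) = -¾ + (12/w)/4 = -¾ + 3/w)
t = -22
r(J, o) = -¾ - o + 3/(-3 + J) (r(J, o) = (-¾ + 3/(-3 + J)) - o = -¾ - o + 3/(-3 + J))
1/(r(t, 150) - 82593) = 1/((21 - 3*(-22) - 4*150*(-3 - 22))/(4*(-3 - 22)) - 82593) = 1/((¼)*(21 + 66 - 4*150*(-25))/(-25) - 82593) = 1/((¼)*(-1/25)*(21 + 66 + 15000) - 82593) = 1/((¼)*(-1/25)*15087 - 82593) = 1/(-15087/100 - 82593) = 1/(-8274387/100) = -100/8274387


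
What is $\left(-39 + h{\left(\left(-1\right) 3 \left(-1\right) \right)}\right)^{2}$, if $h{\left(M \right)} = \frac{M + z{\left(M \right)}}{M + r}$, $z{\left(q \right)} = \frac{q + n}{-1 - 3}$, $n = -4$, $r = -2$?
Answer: $\frac{20449}{16} \approx 1278.1$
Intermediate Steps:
$z{\left(q \right)} = 1 - \frac{q}{4}$ ($z{\left(q \right)} = \frac{q - 4}{-1 - 3} = \frac{-4 + q}{-4} = \left(-4 + q\right) \left(- \frac{1}{4}\right) = 1 - \frac{q}{4}$)
$h{\left(M \right)} = \frac{1 + \frac{3 M}{4}}{-2 + M}$ ($h{\left(M \right)} = \frac{M - \left(-1 + \frac{M}{4}\right)}{M - 2} = \frac{1 + \frac{3 M}{4}}{-2 + M}$)
$\left(-39 + h{\left(\left(-1\right) 3 \left(-1\right) \right)}\right)^{2} = \left(-39 + \frac{4 + 3 \left(-1\right) 3 \left(-1\right)}{4 \left(-2 + \left(-1\right) 3 \left(-1\right)\right)}\right)^{2} = \left(-39 + \frac{4 + 3 \left(\left(-3\right) \left(-1\right)\right)}{4 \left(-2 - -3\right)}\right)^{2} = \left(-39 + \frac{4 + 3 \cdot 3}{4 \left(-2 + 3\right)}\right)^{2} = \left(-39 + \frac{4 + 9}{4 \cdot 1}\right)^{2} = \left(-39 + \frac{1}{4} \cdot 1 \cdot 13\right)^{2} = \left(-39 + \frac{13}{4}\right)^{2} = \left(- \frac{143}{4}\right)^{2} = \frac{20449}{16}$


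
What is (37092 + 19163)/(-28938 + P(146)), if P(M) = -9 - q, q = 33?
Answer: -11251/5796 ≈ -1.9412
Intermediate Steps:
P(M) = -42 (P(M) = -9 - 1*33 = -9 - 33 = -42)
(37092 + 19163)/(-28938 + P(146)) = (37092 + 19163)/(-28938 - 42) = 56255/(-28980) = 56255*(-1/28980) = -11251/5796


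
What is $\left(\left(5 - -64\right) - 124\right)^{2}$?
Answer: $3025$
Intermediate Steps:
$\left(\left(5 - -64\right) - 124\right)^{2} = \left(\left(5 + 64\right) - 124\right)^{2} = \left(69 - 124\right)^{2} = \left(-55\right)^{2} = 3025$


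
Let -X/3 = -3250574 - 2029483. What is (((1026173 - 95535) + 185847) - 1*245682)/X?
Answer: 870803/15840171 ≈ 0.054974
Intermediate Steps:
X = 15840171 (X = -3*(-3250574 - 2029483) = -3*(-5280057) = 15840171)
(((1026173 - 95535) + 185847) - 1*245682)/X = (((1026173 - 95535) + 185847) - 1*245682)/15840171 = ((930638 + 185847) - 245682)*(1/15840171) = (1116485 - 245682)*(1/15840171) = 870803*(1/15840171) = 870803/15840171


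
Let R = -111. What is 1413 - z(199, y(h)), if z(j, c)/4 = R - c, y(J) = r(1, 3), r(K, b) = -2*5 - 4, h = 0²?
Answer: 1801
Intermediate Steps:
h = 0
r(K, b) = -14 (r(K, b) = -10 - 4 = -14)
y(J) = -14
z(j, c) = -444 - 4*c (z(j, c) = 4*(-111 - c) = -444 - 4*c)
1413 - z(199, y(h)) = 1413 - (-444 - 4*(-14)) = 1413 - (-444 + 56) = 1413 - 1*(-388) = 1413 + 388 = 1801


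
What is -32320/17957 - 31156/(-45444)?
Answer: -227320447/204009477 ≈ -1.1143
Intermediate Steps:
-32320/17957 - 31156/(-45444) = -32320*1/17957 - 31156*(-1/45444) = -32320/17957 + 7789/11361 = -227320447/204009477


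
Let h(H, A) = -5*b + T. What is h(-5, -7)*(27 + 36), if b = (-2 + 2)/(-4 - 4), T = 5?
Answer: 315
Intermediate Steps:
b = 0 (b = 0/(-8) = 0*(-⅛) = 0)
h(H, A) = 5 (h(H, A) = -5*0 + 5 = 0 + 5 = 5)
h(-5, -7)*(27 + 36) = 5*(27 + 36) = 5*63 = 315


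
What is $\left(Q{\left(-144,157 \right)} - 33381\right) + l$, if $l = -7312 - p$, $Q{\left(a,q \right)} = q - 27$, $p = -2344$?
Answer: $-38219$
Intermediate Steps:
$Q{\left(a,q \right)} = -27 + q$ ($Q{\left(a,q \right)} = q - 27 = -27 + q$)
$l = -4968$ ($l = -7312 - -2344 = -7312 + 2344 = -4968$)
$\left(Q{\left(-144,157 \right)} - 33381\right) + l = \left(\left(-27 + 157\right) - 33381\right) - 4968 = \left(130 - 33381\right) - 4968 = -33251 - 4968 = -38219$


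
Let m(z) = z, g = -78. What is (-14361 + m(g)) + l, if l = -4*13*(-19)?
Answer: -13451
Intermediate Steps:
l = 988 (l = -52*(-19) = 988)
(-14361 + m(g)) + l = (-14361 - 78) + 988 = -14439 + 988 = -13451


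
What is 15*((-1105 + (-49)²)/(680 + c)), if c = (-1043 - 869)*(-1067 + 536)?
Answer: 1215/63497 ≈ 0.019135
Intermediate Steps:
c = 1015272 (c = -1912*(-531) = 1015272)
15*((-1105 + (-49)²)/(680 + c)) = 15*((-1105 + (-49)²)/(680 + 1015272)) = 15*((-1105 + 2401)/1015952) = 15*(1296*(1/1015952)) = 15*(81/63497) = 1215/63497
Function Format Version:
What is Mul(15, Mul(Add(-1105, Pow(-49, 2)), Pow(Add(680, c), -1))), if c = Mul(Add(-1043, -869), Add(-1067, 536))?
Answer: Rational(1215, 63497) ≈ 0.019135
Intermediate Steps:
c = 1015272 (c = Mul(-1912, -531) = 1015272)
Mul(15, Mul(Add(-1105, Pow(-49, 2)), Pow(Add(680, c), -1))) = Mul(15, Mul(Add(-1105, Pow(-49, 2)), Pow(Add(680, 1015272), -1))) = Mul(15, Mul(Add(-1105, 2401), Pow(1015952, -1))) = Mul(15, Mul(1296, Rational(1, 1015952))) = Mul(15, Rational(81, 63497)) = Rational(1215, 63497)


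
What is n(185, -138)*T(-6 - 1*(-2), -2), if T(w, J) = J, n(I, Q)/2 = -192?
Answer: 768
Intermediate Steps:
n(I, Q) = -384 (n(I, Q) = 2*(-192) = -384)
n(185, -138)*T(-6 - 1*(-2), -2) = -384*(-2) = 768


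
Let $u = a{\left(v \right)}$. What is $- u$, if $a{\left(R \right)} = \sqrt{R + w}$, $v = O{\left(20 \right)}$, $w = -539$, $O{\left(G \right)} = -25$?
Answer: $- 2 i \sqrt{141} \approx - 23.749 i$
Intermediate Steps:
$v = -25$
$a{\left(R \right)} = \sqrt{-539 + R}$ ($a{\left(R \right)} = \sqrt{R - 539} = \sqrt{-539 + R}$)
$u = 2 i \sqrt{141}$ ($u = \sqrt{-539 - 25} = \sqrt{-564} = 2 i \sqrt{141} \approx 23.749 i$)
$- u = - 2 i \sqrt{141}$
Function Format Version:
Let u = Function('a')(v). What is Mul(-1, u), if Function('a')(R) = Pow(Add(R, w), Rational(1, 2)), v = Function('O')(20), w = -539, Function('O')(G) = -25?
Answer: Mul(-2, I, Pow(141, Rational(1, 2))) ≈ Mul(-23.749, I)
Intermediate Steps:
v = -25
Function('a')(R) = Pow(Add(-539, R), Rational(1, 2)) (Function('a')(R) = Pow(Add(R, -539), Rational(1, 2)) = Pow(Add(-539, R), Rational(1, 2)))
u = Mul(2, I, Pow(141, Rational(1, 2))) (u = Pow(Add(-539, -25), Rational(1, 2)) = Pow(-564, Rational(1, 2)) = Mul(2, I, Pow(141, Rational(1, 2))) ≈ Mul(23.749, I))
Mul(-1, u) = Mul(-1, Mul(2, I, Pow(141, Rational(1, 2)))) = Mul(-2, I, Pow(141, Rational(1, 2)))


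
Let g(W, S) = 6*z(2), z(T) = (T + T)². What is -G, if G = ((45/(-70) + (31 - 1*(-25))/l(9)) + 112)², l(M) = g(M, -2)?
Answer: -88416409/7056 ≈ -12531.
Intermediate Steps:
z(T) = 4*T² (z(T) = (2*T)² = 4*T²)
g(W, S) = 96 (g(W, S) = 6*(4*2²) = 6*(4*4) = 6*16 = 96)
l(M) = 96
G = 88416409/7056 (G = ((45/(-70) + (31 - 1*(-25))/96) + 112)² = ((45*(-1/70) + (31 + 25)*(1/96)) + 112)² = ((-9/14 + 56*(1/96)) + 112)² = ((-9/14 + 7/12) + 112)² = (-5/84 + 112)² = (9403/84)² = 88416409/7056 ≈ 12531.)
-G = -1*88416409/7056 = -88416409/7056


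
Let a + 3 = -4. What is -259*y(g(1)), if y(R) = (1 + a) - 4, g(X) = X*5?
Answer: 2590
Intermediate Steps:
g(X) = 5*X
a = -7 (a = -3 - 4 = -7)
y(R) = -10 (y(R) = (1 - 7) - 4 = -6 - 4 = -10)
-259*y(g(1)) = -259*(-10) = 2590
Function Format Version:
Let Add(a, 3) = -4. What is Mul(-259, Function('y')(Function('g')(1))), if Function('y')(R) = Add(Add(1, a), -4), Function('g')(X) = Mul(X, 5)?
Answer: 2590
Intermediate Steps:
Function('g')(X) = Mul(5, X)
a = -7 (a = Add(-3, -4) = -7)
Function('y')(R) = -10 (Function('y')(R) = Add(Add(1, -7), -4) = Add(-6, -4) = -10)
Mul(-259, Function('y')(Function('g')(1))) = Mul(-259, -10) = 2590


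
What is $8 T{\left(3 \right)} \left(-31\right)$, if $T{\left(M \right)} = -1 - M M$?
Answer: $2480$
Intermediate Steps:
$T{\left(M \right)} = -1 - M^{2}$
$8 T{\left(3 \right)} \left(-31\right) = 8 \left(-1 - 3^{2}\right) \left(-31\right) = 8 \left(-1 - 9\right) \left(-31\right) = 8 \left(-10\right) \left(-31\right) = \left(-80\right) \left(-31\right) = 2480$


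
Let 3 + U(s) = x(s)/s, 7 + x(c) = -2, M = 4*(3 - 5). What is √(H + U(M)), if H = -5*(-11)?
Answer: 5*√34/4 ≈ 7.2887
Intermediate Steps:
H = 55
M = -8 (M = 4*(-2) = -8)
x(c) = -9 (x(c) = -7 - 2 = -9)
U(s) = -3 - 9/s
√(H + U(M)) = √(55 + (-3 - 9/(-8))) = √(55 + (-3 - 9*(-⅛))) = √(55 + (-3 + 9/8)) = √(55 - 15/8) = √(425/8) = 5*√34/4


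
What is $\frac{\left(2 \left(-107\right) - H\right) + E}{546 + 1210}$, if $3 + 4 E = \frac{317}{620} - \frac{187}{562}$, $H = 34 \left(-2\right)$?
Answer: $- \frac{102236033}{1223721280} \approx -0.083545$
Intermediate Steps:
$H = -68$
$E = - \frac{491553}{696880}$ ($E = - \frac{3}{4} + \frac{\frac{317}{620} - \frac{187}{562}}{4} = - \frac{3}{4} + \frac{1}{4} \cdot \frac{31107}{174220} = - \frac{3}{4} + \frac{31107}{696880} = - \frac{491553}{696880} \approx -0.70536$)
$\frac{\left(2 \left(-107\right) - H\right) + E}{546 + 1210} = \frac{\left(2 \left(-107\right) - -68\right) - \frac{491553}{696880}}{546 + 1210} = \frac{\left(-214 + 68\right) - \frac{491553}{696880}}{1756} = \left(-146 - \frac{491553}{696880}\right) \frac{1}{1756} = \left(- \frac{102236033}{696880}\right) \frac{1}{1756} = - \frac{102236033}{1223721280}$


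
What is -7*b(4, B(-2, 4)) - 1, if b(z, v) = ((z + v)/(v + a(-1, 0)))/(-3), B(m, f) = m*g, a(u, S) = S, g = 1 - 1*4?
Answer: 26/9 ≈ 2.8889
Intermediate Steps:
g = -3 (g = 1 - 4 = -3)
B(m, f) = -3*m (B(m, f) = m*(-3) = -3*m)
b(z, v) = -(v + z)/(3*v) (b(z, v) = ((z + v)/(v + 0))/(-3) = ((v + z)/v)*(-⅓) = -(v + z)/(3*v))
-7*b(4, B(-2, 4)) - 1 = -7*(-(-3)*(-2) - 1*4)/(3*((-3*(-2)))) - 1 = -7*(-1*6 - 4)/(3*6) - 1 = -7*(-6 - 4)/(3*6) - 1 = -7*(-10)/(3*6) - 1 = -7*(-5/9) - 1 = 35/9 - 1 = 26/9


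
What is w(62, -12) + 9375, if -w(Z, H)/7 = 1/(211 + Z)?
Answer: 365624/39 ≈ 9375.0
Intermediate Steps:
w(Z, H) = -7/(211 + Z)
w(62, -12) + 9375 = -7/(211 + 62) + 9375 = -7/273 + 9375 = -7*1/273 + 9375 = -1/39 + 9375 = 365624/39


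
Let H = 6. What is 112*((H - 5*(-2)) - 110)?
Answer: -10528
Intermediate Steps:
112*((H - 5*(-2)) - 110) = 112*((6 - 5*(-2)) - 110) = 112*((6 + 10) - 110) = 112*(16 - 110) = 112*(-94) = -10528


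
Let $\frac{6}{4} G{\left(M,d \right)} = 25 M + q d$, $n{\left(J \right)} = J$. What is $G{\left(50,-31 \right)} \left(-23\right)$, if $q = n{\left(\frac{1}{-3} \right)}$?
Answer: $- \frac{173926}{9} \approx -19325.0$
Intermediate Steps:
$q = - \frac{1}{3}$ ($q = \frac{1}{-3} = - \frac{1}{3} \approx -0.33333$)
$G{\left(M,d \right)} = - \frac{2 d}{9} + \frac{50 M}{3}$ ($G{\left(M,d \right)} = \frac{2 \left(25 M - \frac{d}{3}\right)}{3} = - \frac{2 d}{9} + \frac{50 M}{3}$)
$G{\left(50,-31 \right)} \left(-23\right) = \left(\left(- \frac{2}{9}\right) \left(-31\right) + \frac{50}{3} \cdot 50\right) \left(-23\right) = \left(\frac{62}{9} + \frac{2500}{3}\right) \left(-23\right) = \frac{7562}{9} \left(-23\right) = - \frac{173926}{9}$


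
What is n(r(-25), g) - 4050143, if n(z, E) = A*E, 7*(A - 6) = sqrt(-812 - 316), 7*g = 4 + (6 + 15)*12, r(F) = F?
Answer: -28349465/7 + 512*I*sqrt(282)/49 ≈ -4.0499e+6 + 175.47*I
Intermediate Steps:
g = 256/7 (g = (4 + (6 + 15)*12)/7 = (4 + 21*12)/7 = (4 + 252)/7 = (1/7)*256 = 256/7 ≈ 36.571)
A = 6 + 2*I*sqrt(282)/7 (A = 6 + sqrt(-812 - 316)/7 = 6 + sqrt(-1128)/7 = 6 + (2*I*sqrt(282))/7 = 6 + 2*I*sqrt(282)/7 ≈ 6.0 + 4.798*I)
n(z, E) = E*(6 + 2*I*sqrt(282)/7) (n(z, E) = (6 + 2*I*sqrt(282)/7)*E = E*(6 + 2*I*sqrt(282)/7))
n(r(-25), g) - 4050143 = (2/7)*(256/7)*(21 + I*sqrt(282)) - 4050143 = (1536/7 + 512*I*sqrt(282)/49) - 4050143 = -28349465/7 + 512*I*sqrt(282)/49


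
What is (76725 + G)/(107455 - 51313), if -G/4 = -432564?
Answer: 602327/18714 ≈ 32.186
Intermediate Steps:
G = 1730256 (G = -4*(-432564) = 1730256)
(76725 + G)/(107455 - 51313) = (76725 + 1730256)/(107455 - 51313) = 1806981/56142 = 1806981*(1/56142) = 602327/18714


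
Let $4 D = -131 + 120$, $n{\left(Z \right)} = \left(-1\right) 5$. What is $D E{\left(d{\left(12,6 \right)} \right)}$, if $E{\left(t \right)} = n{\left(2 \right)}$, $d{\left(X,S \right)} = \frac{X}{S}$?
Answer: $\frac{55}{4} \approx 13.75$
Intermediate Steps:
$n{\left(Z \right)} = -5$
$D = - \frac{11}{4}$ ($D = \frac{-131 + 120}{4} = \frac{1}{4} \left(-11\right) = - \frac{11}{4} \approx -2.75$)
$E{\left(t \right)} = -5$
$D E{\left(d{\left(12,6 \right)} \right)} = \left(- \frac{11}{4}\right) \left(-5\right) = \frac{55}{4}$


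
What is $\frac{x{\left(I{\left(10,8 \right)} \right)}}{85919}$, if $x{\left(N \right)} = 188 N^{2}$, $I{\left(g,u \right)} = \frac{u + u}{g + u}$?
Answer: $\frac{12032}{6959439} \approx 0.0017289$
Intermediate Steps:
$I{\left(g,u \right)} = \frac{2 u}{g + u}$
$\frac{x{\left(I{\left(10,8 \right)} \right)}}{85919} = \frac{188 \left(2 \cdot 8 \frac{1}{10 + 8}\right)^{2}}{85919} = 188 \left(2 \cdot 8 \cdot \frac{1}{18}\right)^{2} \cdot \frac{1}{85919} = 188 \left(\frac{8}{9}\right)^{2} \cdot \frac{1}{85919} = 188 \cdot \frac{64}{81} \cdot \frac{1}{85919} = \frac{12032}{81} \cdot \frac{1}{85919} = \frac{12032}{6959439}$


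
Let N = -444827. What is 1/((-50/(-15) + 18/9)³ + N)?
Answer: -27/12006233 ≈ -2.2488e-6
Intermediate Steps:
1/((-50/(-15) + 18/9)³ + N) = 1/((-50/(-15) + 18/9)³ - 444827) = 1/((-50*(-1/15) + 18*(⅑))³ - 444827) = 1/((10/3 + 2)³ - 444827) = 1/((16/3)³ - 444827) = 1/(4096/27 - 444827) = 1/(-12006233/27) = -27/12006233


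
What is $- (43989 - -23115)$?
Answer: $-67104$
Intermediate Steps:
$- (43989 - -23115) = - (43989 + 23115) = \left(-1\right) 67104 = -67104$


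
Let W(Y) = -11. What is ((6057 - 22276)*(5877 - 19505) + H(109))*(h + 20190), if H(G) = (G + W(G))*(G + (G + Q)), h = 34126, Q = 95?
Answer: 12007269097096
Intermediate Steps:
H(G) = (-11 + G)*(95 + 2*G) (H(G) = (G - 11)*(G + (G + 95)) = (-11 + G)*(G + (95 + G)) = (-11 + G)*(95 + 2*G))
((6057 - 22276)*(5877 - 19505) + H(109))*(h + 20190) = ((6057 - 22276)*(5877 - 19505) + (-1045 + 2*109² + 73*109))*(34126 + 20190) = (-16219*(-13628) + (-1045 + 2*11881 + 7957))*54316 = (221032532 + (-1045 + 23762 + 7957))*54316 = (221032532 + 30674)*54316 = 221063206*54316 = 12007269097096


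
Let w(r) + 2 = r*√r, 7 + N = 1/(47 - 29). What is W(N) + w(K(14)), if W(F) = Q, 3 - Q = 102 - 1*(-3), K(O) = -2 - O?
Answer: -104 - 64*I ≈ -104.0 - 64.0*I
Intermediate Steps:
N = -125/18 (N = -7 + 1/(47 - 29) = -7 + 1/18 = -125/18 ≈ -6.9444)
Q = -102 (Q = 3 - (102 - 1*(-3)) = 3 - (102 + 3) = 3 - 1*105 = 3 - 105 = -102)
W(F) = -102
w(r) = -2 + r^(3/2) (w(r) = -2 + r*√r = -2 + r^(3/2))
W(N) + w(K(14)) = -102 + (-2 + (-2 - 1*14)^(3/2)) = -102 + (-2 + (-2 - 14)^(3/2)) = -102 + (-2 + (-16)^(3/2)) = -102 + (-2 - 64*I) = -104 - 64*I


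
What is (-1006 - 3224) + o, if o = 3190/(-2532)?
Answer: -5356775/1266 ≈ -4231.3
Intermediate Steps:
o = -1595/1266 (o = 3190*(-1/2532) = -1595/1266 ≈ -1.2599)
(-1006 - 3224) + o = (-1006 - 3224) - 1595/1266 = -4230 - 1595/1266 = -5356775/1266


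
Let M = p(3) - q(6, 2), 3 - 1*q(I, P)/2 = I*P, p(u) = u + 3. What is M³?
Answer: 13824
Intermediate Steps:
p(u) = 3 + u
q(I, P) = 6 - 2*I*P
M = 24 (M = (3 + 3) - (6 - 2*6*2) = 6 - (6 - 24) = 6 - 1*(-18) = 6 + 18 = 24)
M³ = 24³ = 13824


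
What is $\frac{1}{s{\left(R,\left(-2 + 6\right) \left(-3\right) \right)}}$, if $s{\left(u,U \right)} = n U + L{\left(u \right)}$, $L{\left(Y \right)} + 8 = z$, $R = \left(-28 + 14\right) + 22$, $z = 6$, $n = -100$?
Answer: $\frac{1}{1198} \approx 0.00083472$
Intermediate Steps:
$R = 8$ ($R = -14 + 22 = 8$)
$L{\left(Y \right)} = -2$ ($L{\left(Y \right)} = -8 + 6 = -2$)
$s{\left(u,U \right)} = -2 - 100 U$ ($s{\left(u,U \right)} = - 100 U - 2 = -2 - 100 U$)
$\frac{1}{s{\left(R,\left(-2 + 6\right) \left(-3\right) \right)}} = \frac{1}{-2 - 100 \left(-2 + 6\right) \left(-3\right)} = \frac{1}{-2 - 100 \cdot 4 \left(-3\right)} = \frac{1}{-2 - -1200} = \frac{1}{-2 + 1200} = \frac{1}{1198}$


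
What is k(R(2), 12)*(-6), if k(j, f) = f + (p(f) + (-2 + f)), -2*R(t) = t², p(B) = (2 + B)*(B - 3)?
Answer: -888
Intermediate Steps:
p(B) = (-3 + B)*(2 + B) (p(B) = (2 + B)*(-3 + B) = (-3 + B)*(2 + B))
R(t) = -t²/2
k(j, f) = -8 + f + f² (k(j, f) = f + ((-6 + f² - f) + (-2 + f)) = f + (-8 + f²) = -8 + f + f²)
k(R(2), 12)*(-6) = (-8 + 12 + 12²)*(-6) = (-8 + 12 + 144)*(-6) = 148*(-6) = -888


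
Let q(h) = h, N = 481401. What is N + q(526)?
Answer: 481927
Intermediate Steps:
N + q(526) = 481401 + 526 = 481927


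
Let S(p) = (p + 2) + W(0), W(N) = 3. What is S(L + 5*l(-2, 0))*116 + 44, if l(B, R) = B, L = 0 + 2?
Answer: -304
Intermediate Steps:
L = 2
S(p) = 5 + p (S(p) = (p + 2) + 3 = (2 + p) + 3 = 5 + p)
S(L + 5*l(-2, 0))*116 + 44 = (5 + (2 + 5*(-2)))*116 + 44 = (5 + (2 - 10))*116 + 44 = (5 - 8)*116 + 44 = -3*116 + 44 = -348 + 44 = -304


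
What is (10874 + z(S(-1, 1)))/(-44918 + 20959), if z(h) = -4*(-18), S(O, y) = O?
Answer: -842/1843 ≈ -0.45686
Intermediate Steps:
z(h) = 72
(10874 + z(S(-1, 1)))/(-44918 + 20959) = (10874 + 72)/(-44918 + 20959) = 10946/(-23959) = 10946*(-1/23959) = -842/1843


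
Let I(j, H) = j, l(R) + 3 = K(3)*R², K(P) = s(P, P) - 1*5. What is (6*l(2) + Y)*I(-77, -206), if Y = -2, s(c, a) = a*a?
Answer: -5852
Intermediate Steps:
s(c, a) = a²
K(P) = -5 + P² (K(P) = P² - 1*5 = P² - 5 = -5 + P²)
l(R) = -3 + 4*R² (l(R) = -3 + (-5 + 3²)*R² = -3 + (-5 + 9)*R² = -3 + 4*R²)
(6*l(2) + Y)*I(-77, -206) = (6*(-3 + 4*2²) - 2)*(-77) = (6*(-3 + 4*4) - 2)*(-77) = (6*(-3 + 16) - 2)*(-77) = (6*13 - 2)*(-77) = (78 - 2)*(-77) = 76*(-77) = -5852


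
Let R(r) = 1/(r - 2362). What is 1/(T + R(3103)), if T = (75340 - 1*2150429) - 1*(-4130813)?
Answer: 741/1523291485 ≈ 4.8645e-7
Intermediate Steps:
R(r) = 1/(-2362 + r)
T = 2055724 (T = (75340 - 2150429) + 4130813 = -2075089 + 4130813 = 2055724)
1/(T + R(3103)) = 1/(2055724 + 1/(-2362 + 3103)) = 1/(2055724 + 1/741) = 1/(1523291485/741) = 741/1523291485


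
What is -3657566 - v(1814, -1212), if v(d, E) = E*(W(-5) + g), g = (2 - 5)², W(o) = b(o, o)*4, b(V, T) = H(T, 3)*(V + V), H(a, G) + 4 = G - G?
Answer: -3452738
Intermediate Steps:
H(a, G) = -4 (H(a, G) = -4 + (G - G) = -4 + 0 = -4)
b(V, T) = -8*V (b(V, T) = -4*(V + V) = -8*V)
W(o) = -32*o (W(o) = -8*o*4 = -32*o)
g = 9 (g = (-3)² = 9)
v(d, E) = 169*E (v(d, E) = E*(-32*(-5) + 9) = E*(160 + 9) = E*169 = 169*E)
-3657566 - v(1814, -1212) = -3657566 - 169*(-1212) = -3657566 - 1*(-204828) = -3657566 + 204828 = -3452738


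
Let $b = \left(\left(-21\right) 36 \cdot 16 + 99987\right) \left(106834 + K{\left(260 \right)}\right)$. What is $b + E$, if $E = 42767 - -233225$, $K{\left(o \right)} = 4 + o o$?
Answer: $15331806250$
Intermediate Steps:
$K{\left(o \right)} = 4 + o^{2}$
$E = 275992$ ($E = 42767 + 233225 = 275992$)
$b = 15331530258$ ($b = \left(\left(-21\right) 36 \cdot 16 + 99987\right) \left(106834 + \left(4 + 260^{2}\right)\right) = \left(\left(-756\right) 16 + 99987\right) \left(106834 + \left(4 + 67600\right)\right) = \left(-12096 + 99987\right) \left(106834 + 67604\right) = 87891 \cdot 174438 = 15331530258$)
$b + E = 15331530258 + 275992 = 15331806250$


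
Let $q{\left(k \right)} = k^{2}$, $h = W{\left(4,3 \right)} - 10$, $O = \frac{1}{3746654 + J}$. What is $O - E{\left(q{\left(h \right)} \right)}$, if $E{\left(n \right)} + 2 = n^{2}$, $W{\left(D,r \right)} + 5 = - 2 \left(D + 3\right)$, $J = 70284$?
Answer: $- \frac{2699640091701}{3816938} \approx -7.0728 \cdot 10^{5}$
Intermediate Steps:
$O = \frac{1}{3816938}$ ($O = \frac{1}{3746654 + 70284} = \frac{1}{3816938} \approx 2.6199 \cdot 10^{-7}$)
$W{\left(D,r \right)} = -11 - 2 D$ ($W{\left(D,r \right)} = -5 - 2 \left(D + 3\right) = -5 - 2 \left(3 + D\right) = -5 - \left(6 + 2 D\right) = -11 - 2 D$)
$h = -29$ ($h = \left(-11 - 8\right) - 10 = -19 - 10 = -29$)
$E{\left(n \right)} = -2 + n^{2}$
$O - E{\left(q{\left(h \right)} \right)} = \frac{1}{3816938} - \left(-2 + \left(\left(-29\right)^{2}\right)^{2}\right) = \frac{1}{3816938} - \left(-2 + 841^{2}\right) = \frac{1}{3816938} - \left(-2 + 707281\right) = \frac{1}{3816938} - 707279 = - \frac{2699640091701}{3816938}$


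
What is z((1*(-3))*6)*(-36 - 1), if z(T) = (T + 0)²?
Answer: -11988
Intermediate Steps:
z(T) = T²
z((1*(-3))*6)*(-36 - 1) = ((1*(-3))*6)²*(-36 - 1) = (-3*6)²*(-37) = (-18)²*(-37) = 324*(-37) = -11988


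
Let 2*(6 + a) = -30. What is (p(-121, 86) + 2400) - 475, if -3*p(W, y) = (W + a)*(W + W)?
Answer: -28589/3 ≈ -9529.7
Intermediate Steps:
a = -21 (a = -6 + (½)*(-30) = -6 - 15 = -21)
p(W, y) = -2*W*(-21 + W)/3 (p(W, y) = -(W - 21)*(W + W)/3 = -(-21 + W)*2*W/3 = -2*W*(-21 + W)/3)
(p(-121, 86) + 2400) - 475 = ((⅔)*(-121)*(21 - 1*(-121)) + 2400) - 475 = ((⅔)*(-121)*(21 + 121) + 2400) - 475 = ((⅔)*(-121)*142 + 2400) - 475 = (-34364/3 + 2400) - 475 = -27164/3 - 475 = -28589/3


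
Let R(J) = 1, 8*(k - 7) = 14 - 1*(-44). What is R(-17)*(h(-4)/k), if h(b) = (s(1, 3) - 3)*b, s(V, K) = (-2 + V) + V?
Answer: 16/19 ≈ 0.84210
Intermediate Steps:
k = 57/4 (k = 7 + (14 - 1*(-44))/8 = 7 + (14 + 44)/8 = 7 + (⅛)*58 = 7 + 29/4 = 57/4 ≈ 14.250)
s(V, K) = -2 + 2*V
h(b) = -3*b (h(b) = ((-2 + 2*1) - 3)*b = ((-2 + 2) - 3)*b = (0 - 3)*b = -3*b)
R(-17)*(h(-4)/k) = 1*((-3*(-4))/(57/4)) = 1*(12*(4/57)) = 1*(16/19) = 16/19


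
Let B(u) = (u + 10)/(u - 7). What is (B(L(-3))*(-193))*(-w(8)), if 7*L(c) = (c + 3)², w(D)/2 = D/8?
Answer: -3860/7 ≈ -551.43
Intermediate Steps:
w(D) = D/4 (w(D) = 2*(D/8) = D/4)
L(c) = (3 + c)²/7 (L(c) = (c + 3)²/7 = (3 + c)²/7)
B(u) = (10 + u)/(-7 + u)
(B(L(-3))*(-193))*(-w(8)) = (((10 + (3 - 3)²/7)/(-7 + (3 - 3)²/7))*(-193))*(-8/4) = (((10 + (⅐)*0²)/(-7 + (⅐)*0²))*(-193))*(-1*2) = (((10 + (⅐)*0)/(-7 + (⅐)*0))*(-193))*(-2) = (((10 + 0)/(-7 + 0))*(-193))*(-2) = ((10/(-7))*(-193))*(-2) = (-⅐*10*(-193))*(-2) = -10/7*(-193)*(-2) = (1930/7)*(-2) = -3860/7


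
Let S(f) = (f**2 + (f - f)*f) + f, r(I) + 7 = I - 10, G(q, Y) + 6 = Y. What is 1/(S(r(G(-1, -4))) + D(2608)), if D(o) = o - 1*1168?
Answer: 1/2142 ≈ 0.00046685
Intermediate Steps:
D(o) = -1168 + o (D(o) = o - 1168 = -1168 + o)
G(q, Y) = -6 + Y
r(I) = -17 + I (r(I) = -7 + (I - 10) = -7 + (-10 + I) = -17 + I)
S(f) = f + f**2 (S(f) = (f**2 + 0*f) + f = (f**2 + 0) + f = f**2 + f = f + f**2)
1/(S(r(G(-1, -4))) + D(2608)) = 1/((-17 + (-6 - 4))*(1 + (-17 + (-6 - 4))) + (-1168 + 2608)) = 1/((-17 - 10)*(1 + (-17 - 10)) + 1440) = 1/(-27*(1 - 27) + 1440) = 1/(-27*(-26) + 1440) = 1/(702 + 1440) = 1/2142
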